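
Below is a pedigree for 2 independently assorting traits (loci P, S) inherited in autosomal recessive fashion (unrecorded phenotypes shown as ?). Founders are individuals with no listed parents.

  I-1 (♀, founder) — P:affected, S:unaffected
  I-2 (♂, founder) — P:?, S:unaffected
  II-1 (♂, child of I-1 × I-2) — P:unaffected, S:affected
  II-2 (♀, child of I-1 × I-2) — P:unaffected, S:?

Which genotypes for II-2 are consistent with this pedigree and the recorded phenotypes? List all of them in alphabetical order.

II-2 ∈ {Pp SS, Pp Ss, Pp ss}

P/I-1 aff ·: pp
P/I-2 ? ·: PP|Pp
P/II-1 un I-1×I-2: Pp
P/II-2 un I-1×I-2: Pp
⇒ P over [I-1,I-2,II-1,II-2]: 2 consistent
S/I-1 un ·: Ss
S/I-2 un ·: Ss
S/II-1 aff I-1×I-2: ss
S/II-2 ? I-1×I-2: SS|Ss|ss
⇒ S over [I-1,I-2,II-1,II-2]: 3 consistent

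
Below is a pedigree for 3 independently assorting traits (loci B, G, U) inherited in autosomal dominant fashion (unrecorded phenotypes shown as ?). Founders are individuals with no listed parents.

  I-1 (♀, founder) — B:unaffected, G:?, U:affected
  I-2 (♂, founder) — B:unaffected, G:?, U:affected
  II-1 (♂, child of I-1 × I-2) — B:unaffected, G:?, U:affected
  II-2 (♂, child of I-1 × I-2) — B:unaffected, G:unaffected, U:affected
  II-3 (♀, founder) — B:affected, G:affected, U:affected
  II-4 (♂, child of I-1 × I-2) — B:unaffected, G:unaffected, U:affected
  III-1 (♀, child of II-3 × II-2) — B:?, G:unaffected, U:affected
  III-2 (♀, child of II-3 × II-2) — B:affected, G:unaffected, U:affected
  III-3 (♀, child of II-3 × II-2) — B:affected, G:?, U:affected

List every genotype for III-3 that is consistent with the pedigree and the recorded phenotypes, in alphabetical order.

B/I-1 un ·: bb
B/I-2 un ·: bb
B/II-1 un I-1×I-2: bb
B/II-2 un I-1×I-2: bb
B/II-3 aff ·: Bb|BB
B/II-4 un I-1×I-2: bb
B/III-1 ? II-3×II-2: bb|Bb
B/III-2 aff II-3×II-2: Bb
B/III-3 aff II-3×II-2: Bb
⇒ B over [I-1,I-2,II-1,II-2,II-3,II-4,III-1,III-2,III-3]: 3 consistent
G/I-1 ? ·: gg|Gg
G/I-2 ? ·: gg|Gg
G/II-1 ? I-1×I-2: gg|Gg|GG
G/II-2 un I-1×I-2: gg
G/II-3 aff ·: Gg
G/II-4 un I-1×I-2: gg
G/III-1 un II-3×II-2: gg
G/III-2 un II-3×II-2: gg
G/III-3 ? II-3×II-2: gg|Gg
⇒ G over [I-1,I-2,II-1,II-2,II-3,II-4,III-1,III-2,III-3]: 16 consistent
U/I-1 aff ·: Uu|UU
U/I-2 aff ·: Uu|UU
U/II-1 aff I-1×I-2: Uu|UU
U/II-2 aff I-1×I-2: Uu|UU
U/II-3 aff ·: Uu|UU
U/II-4 aff I-1×I-2: Uu|UU
U/III-1 aff II-3×II-2: Uu|UU
U/III-2 aff II-3×II-2: Uu|UU
U/III-3 aff II-3×II-2: Uu|UU
⇒ U over [I-1,I-2,II-1,II-2,II-3,II-4,III-1,III-2,III-3]: 309 consistent

III-3 ∈ {Bb Gg UU, Bb Gg Uu, Bb gg UU, Bb gg Uu}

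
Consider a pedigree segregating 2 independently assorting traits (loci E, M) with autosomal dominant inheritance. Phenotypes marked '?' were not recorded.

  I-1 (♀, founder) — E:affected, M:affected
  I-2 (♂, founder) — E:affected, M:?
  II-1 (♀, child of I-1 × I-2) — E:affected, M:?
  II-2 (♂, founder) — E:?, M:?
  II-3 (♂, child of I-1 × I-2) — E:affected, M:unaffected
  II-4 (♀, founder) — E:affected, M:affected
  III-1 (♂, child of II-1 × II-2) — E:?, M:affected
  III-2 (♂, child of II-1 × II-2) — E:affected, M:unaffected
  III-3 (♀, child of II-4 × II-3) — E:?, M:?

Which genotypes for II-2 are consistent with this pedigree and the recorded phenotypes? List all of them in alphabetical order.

II-2 ∈ {EE Mm, EE mm, Ee Mm, Ee mm, ee Mm, ee mm}

E/I-1 aff ·: Ee|EE
E/I-2 aff ·: Ee|EE
E/II-1 aff I-1×I-2: Ee|EE
E/II-2 ? ·: ee|Ee|EE
E/II-3 aff I-1×I-2: Ee|EE
E/II-4 aff ·: Ee|EE
E/III-1 ? II-1×II-2: ee|Ee|EE
E/III-2 aff II-1×II-2: Ee|EE
E/III-3 ? II-4×II-3: ee|Ee|EE
⇒ E over [I-1,I-2,II-1,II-2,II-3,II-4,III-1,III-2,III-3]: 450 consistent
M/I-1 aff ·: Mm
M/I-2 ? ·: mm|Mm
M/II-1 ? I-1×I-2: mm|Mm
M/II-2 ? ·: mm|Mm
M/II-3 un I-1×I-2: mm
M/II-4 aff ·: Mm|MM
M/III-1 aff II-1×II-2: Mm|MM
M/III-2 un II-1×II-2: mm
M/III-3 ? II-4×II-3: mm|Mm
⇒ M over [I-1,I-2,II-1,II-2,II-3,II-4,III-1,III-2,III-3]: 24 consistent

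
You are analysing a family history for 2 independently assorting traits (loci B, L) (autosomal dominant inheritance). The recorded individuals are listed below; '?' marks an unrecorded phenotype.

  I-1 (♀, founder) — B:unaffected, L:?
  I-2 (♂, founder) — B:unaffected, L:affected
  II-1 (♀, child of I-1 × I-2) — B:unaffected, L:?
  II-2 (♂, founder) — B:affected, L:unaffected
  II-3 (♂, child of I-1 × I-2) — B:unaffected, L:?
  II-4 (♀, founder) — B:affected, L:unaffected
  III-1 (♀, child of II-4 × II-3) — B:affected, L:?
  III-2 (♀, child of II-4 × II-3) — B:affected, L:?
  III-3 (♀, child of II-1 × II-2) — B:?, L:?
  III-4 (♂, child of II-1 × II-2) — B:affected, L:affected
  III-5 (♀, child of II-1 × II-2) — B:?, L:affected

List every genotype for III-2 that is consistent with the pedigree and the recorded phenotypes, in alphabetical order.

III-2 ∈ {Bb Ll, Bb ll}

B/I-1 un ·: bb
B/I-2 un ·: bb
B/II-1 un I-1×I-2: bb
B/II-2 aff ·: Bb|BB
B/II-3 un I-1×I-2: bb
B/II-4 aff ·: Bb|BB
B/III-1 aff II-4×II-3: Bb
B/III-2 aff II-4×II-3: Bb
B/III-3 ? II-1×II-2: bb|Bb
B/III-4 aff II-1×II-2: Bb
B/III-5 ? II-1×II-2: bb|Bb
⇒ B over [I-1,I-2,II-1,II-2,II-3,II-4,III-1,III-2,III-3,III-4,III-5]: 10 consistent
L/I-1 ? ·: ll|Ll|LL
L/I-2 aff ·: Ll|LL
L/II-1 ? I-1×I-2: Ll|LL
L/II-2 un ·: ll
L/II-3 ? I-1×I-2: ll|Ll|LL
L/II-4 un ·: ll
L/III-1 ? II-4×II-3: ll|Ll
L/III-2 ? II-4×II-3: ll|Ll
L/III-3 ? II-1×II-2: ll|Ll
L/III-4 aff II-1×II-2: Ll
L/III-5 aff II-1×II-2: Ll
⇒ L over [I-1,I-2,II-1,II-2,II-3,II-4,III-1,III-2,III-3,III-4,III-5]: 67 consistent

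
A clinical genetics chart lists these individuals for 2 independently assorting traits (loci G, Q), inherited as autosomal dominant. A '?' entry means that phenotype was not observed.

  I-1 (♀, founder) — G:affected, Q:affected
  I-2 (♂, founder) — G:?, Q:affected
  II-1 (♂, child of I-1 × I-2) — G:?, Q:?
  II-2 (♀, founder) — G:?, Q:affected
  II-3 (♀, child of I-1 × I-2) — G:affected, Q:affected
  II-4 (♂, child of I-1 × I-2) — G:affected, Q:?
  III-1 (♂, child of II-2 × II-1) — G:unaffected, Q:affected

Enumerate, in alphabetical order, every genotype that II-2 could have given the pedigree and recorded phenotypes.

G/I-1 aff ·: Gg|GG
G/I-2 ? ·: gg|Gg|GG
G/II-1 ? I-1×I-2: gg|Gg
G/II-2 ? ·: gg|Gg
G/II-3 aff I-1×I-2: Gg|GG
G/II-4 aff I-1×I-2: Gg|GG
G/III-1 un II-2×II-1: gg
⇒ G over [I-1,I-2,II-1,II-2,II-3,II-4,III-1]: 38 consistent
Q/I-1 aff ·: Qq|QQ
Q/I-2 aff ·: Qq|QQ
Q/II-1 ? I-1×I-2: qq|Qq|QQ
Q/II-2 aff ·: Qq|QQ
Q/II-3 aff I-1×I-2: Qq|QQ
Q/II-4 ? I-1×I-2: qq|Qq|QQ
Q/III-1 aff II-2×II-1: Qq|QQ
⇒ Q over [I-1,I-2,II-1,II-2,II-3,II-4,III-1]: 113 consistent

II-2 ∈ {Gg QQ, Gg Qq, gg QQ, gg Qq}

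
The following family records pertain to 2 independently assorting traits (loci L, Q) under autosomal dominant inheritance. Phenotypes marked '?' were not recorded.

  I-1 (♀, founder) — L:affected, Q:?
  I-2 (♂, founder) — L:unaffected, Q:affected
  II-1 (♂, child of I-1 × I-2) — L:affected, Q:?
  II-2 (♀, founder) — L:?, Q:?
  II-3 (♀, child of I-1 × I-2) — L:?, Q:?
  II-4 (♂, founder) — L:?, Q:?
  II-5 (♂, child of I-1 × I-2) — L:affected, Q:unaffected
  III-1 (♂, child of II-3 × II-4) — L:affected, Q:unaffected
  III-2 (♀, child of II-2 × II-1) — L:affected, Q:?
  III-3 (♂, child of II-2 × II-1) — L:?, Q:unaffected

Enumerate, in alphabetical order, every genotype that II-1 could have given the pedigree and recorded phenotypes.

II-1 ∈ {Ll Qq, Ll qq}

L/I-1 aff ·: Ll|LL
L/I-2 un ·: ll
L/II-1 aff I-1×I-2: Ll
L/II-2 ? ·: ll|Ll|LL
L/II-3 ? I-1×I-2: ll|Ll
L/II-4 ? ·: ll|Ll|LL
L/II-5 aff I-1×I-2: Ll
L/III-1 aff II-3×II-4: Ll|LL
L/III-2 aff II-2×II-1: Ll|LL
L/III-3 ? II-2×II-1: ll|Ll|LL
⇒ L over [I-1,I-2,II-1,II-2,II-3,II-4,II-5,III-1,III-2,III-3]: 144 consistent
Q/I-1 ? ·: qq|Qq
Q/I-2 aff ·: Qq
Q/II-1 ? I-1×I-2: qq|Qq
Q/II-2 ? ·: qq|Qq
Q/II-3 ? I-1×I-2: qq|Qq
Q/II-4 ? ·: qq|Qq
Q/II-5 un I-1×I-2: qq
Q/III-1 un II-3×II-4: qq
Q/III-2 ? II-2×II-1: qq|Qq|QQ
Q/III-3 un II-2×II-1: qq
⇒ Q over [I-1,I-2,II-1,II-2,II-3,II-4,II-5,III-1,III-2,III-3]: 64 consistent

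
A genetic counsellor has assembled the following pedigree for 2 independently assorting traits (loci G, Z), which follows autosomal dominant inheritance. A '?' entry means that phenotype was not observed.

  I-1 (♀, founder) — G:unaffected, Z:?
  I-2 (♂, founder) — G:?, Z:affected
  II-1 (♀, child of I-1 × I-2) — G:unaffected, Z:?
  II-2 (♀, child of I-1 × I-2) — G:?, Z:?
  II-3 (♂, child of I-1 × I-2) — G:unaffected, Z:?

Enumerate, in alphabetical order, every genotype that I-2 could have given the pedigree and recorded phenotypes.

I-2 ∈ {Gg ZZ, Gg Zz, gg ZZ, gg Zz}

G/I-1 un ·: gg
G/I-2 ? ·: gg|Gg
G/II-1 un I-1×I-2: gg
G/II-2 ? I-1×I-2: gg|Gg
G/II-3 un I-1×I-2: gg
⇒ G over [I-1,I-2,II-1,II-2,II-3]: 3 consistent
Z/I-1 ? ·: zz|Zz|ZZ
Z/I-2 aff ·: Zz|ZZ
Z/II-1 ? I-1×I-2: zz|Zz|ZZ
Z/II-2 ? I-1×I-2: zz|Zz|ZZ
Z/II-3 ? I-1×I-2: zz|Zz|ZZ
⇒ Z over [I-1,I-2,II-1,II-2,II-3]: 53 consistent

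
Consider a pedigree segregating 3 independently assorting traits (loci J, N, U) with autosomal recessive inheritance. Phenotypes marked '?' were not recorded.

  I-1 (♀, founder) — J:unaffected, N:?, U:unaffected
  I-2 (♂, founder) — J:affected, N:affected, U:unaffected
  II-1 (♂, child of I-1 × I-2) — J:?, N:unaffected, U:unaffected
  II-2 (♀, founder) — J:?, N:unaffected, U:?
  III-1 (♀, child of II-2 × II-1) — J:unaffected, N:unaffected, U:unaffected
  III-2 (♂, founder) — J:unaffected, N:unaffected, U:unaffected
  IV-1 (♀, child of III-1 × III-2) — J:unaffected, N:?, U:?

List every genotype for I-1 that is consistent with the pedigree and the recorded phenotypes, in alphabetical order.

I-1 ∈ {JJ NN UU, JJ NN Uu, JJ Nn UU, JJ Nn Uu, Jj NN UU, Jj NN Uu, Jj Nn UU, Jj Nn Uu}

J/I-1 un ·: JJ|Jj
J/I-2 aff ·: jj
J/II-1 ? I-1×I-2: Jj|jj
J/II-2 ? ·: JJ|Jj|jj
J/III-1 un II-2×II-1: JJ|Jj
J/III-2 un ·: JJ|Jj
J/IV-1 un III-1×III-2: JJ|Jj
⇒ J over [I-1,I-2,II-1,II-2,III-1,III-2,IV-1]: 44 consistent
N/I-1 ? ·: NN|Nn
N/I-2 aff ·: nn
N/II-1 un I-1×I-2: Nn
N/II-2 un ·: NN|Nn
N/III-1 un II-2×II-1: NN|Nn
N/III-2 un ·: NN|Nn
N/IV-1 ? III-1×III-2: NN|Nn|nn
⇒ N over [I-1,I-2,II-1,II-2,III-1,III-2,IV-1]: 32 consistent
U/I-1 un ·: UU|Uu
U/I-2 un ·: UU|Uu
U/II-1 un I-1×I-2: UU|Uu
U/II-2 ? ·: UU|Uu|uu
U/III-1 un II-2×II-1: UU|Uu
U/III-2 un ·: UU|Uu
U/IV-1 ? III-1×III-2: UU|Uu|uu
⇒ U over [I-1,I-2,II-1,II-2,III-1,III-2,IV-1]: 127 consistent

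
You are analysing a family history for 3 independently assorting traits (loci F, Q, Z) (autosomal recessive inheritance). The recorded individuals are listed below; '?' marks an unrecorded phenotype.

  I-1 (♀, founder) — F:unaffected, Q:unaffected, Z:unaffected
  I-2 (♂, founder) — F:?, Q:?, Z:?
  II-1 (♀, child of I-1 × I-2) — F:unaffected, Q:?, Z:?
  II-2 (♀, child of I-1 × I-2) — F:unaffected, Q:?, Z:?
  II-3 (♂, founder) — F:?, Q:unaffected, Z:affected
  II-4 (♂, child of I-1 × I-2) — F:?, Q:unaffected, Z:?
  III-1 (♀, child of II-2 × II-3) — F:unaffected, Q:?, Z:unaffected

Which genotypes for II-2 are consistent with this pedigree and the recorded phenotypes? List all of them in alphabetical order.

II-2 ∈ {FF QQ ZZ, FF QQ Zz, FF Qq ZZ, FF Qq Zz, FF qq ZZ, FF qq Zz, Ff QQ ZZ, Ff QQ Zz, Ff Qq ZZ, Ff Qq Zz, Ff qq ZZ, Ff qq Zz}

F/I-1 un ·: FF|Ff
F/I-2 ? ·: FF|Ff|ff
F/II-1 un I-1×I-2: FF|Ff
F/II-2 un I-1×I-2: FF|Ff
F/II-3 ? ·: FF|Ff|ff
F/II-4 ? I-1×I-2: FF|Ff|ff
F/III-1 un II-2×II-3: FF|Ff
⇒ F over [I-1,I-2,II-1,II-2,II-3,II-4,III-1]: 145 consistent
Q/I-1 un ·: QQ|Qq
Q/I-2 ? ·: QQ|Qq|qq
Q/II-1 ? I-1×I-2: QQ|Qq|qq
Q/II-2 ? I-1×I-2: QQ|Qq|qq
Q/II-3 un ·: QQ|Qq
Q/II-4 un I-1×I-2: QQ|Qq
Q/III-1 ? II-2×II-3: QQ|Qq|qq
⇒ Q over [I-1,I-2,II-1,II-2,II-3,II-4,III-1]: 154 consistent
Z/I-1 un ·: ZZ|Zz
Z/I-2 ? ·: ZZ|Zz|zz
Z/II-1 ? I-1×I-2: ZZ|Zz|zz
Z/II-2 ? I-1×I-2: ZZ|Zz
Z/II-3 aff ·: zz
Z/II-4 ? I-1×I-2: ZZ|Zz|zz
Z/III-1 un II-2×II-3: Zz
⇒ Z over [I-1,I-2,II-1,II-2,II-3,II-4,III-1]: 40 consistent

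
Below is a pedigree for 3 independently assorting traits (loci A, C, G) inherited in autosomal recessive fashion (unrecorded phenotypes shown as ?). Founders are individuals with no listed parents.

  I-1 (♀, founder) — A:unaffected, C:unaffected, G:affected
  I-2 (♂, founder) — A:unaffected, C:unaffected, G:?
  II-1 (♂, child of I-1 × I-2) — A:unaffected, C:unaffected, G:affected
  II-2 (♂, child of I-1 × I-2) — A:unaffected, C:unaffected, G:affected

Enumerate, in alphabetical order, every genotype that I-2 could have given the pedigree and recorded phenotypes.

A/I-1 un ·: AA|Aa
A/I-2 un ·: AA|Aa
A/II-1 un I-1×I-2: AA|Aa
A/II-2 un I-1×I-2: AA|Aa
⇒ A over [I-1,I-2,II-1,II-2]: 13 consistent
C/I-1 un ·: CC|Cc
C/I-2 un ·: CC|Cc
C/II-1 un I-1×I-2: CC|Cc
C/II-2 un I-1×I-2: CC|Cc
⇒ C over [I-1,I-2,II-1,II-2]: 13 consistent
G/I-1 aff ·: gg
G/I-2 ? ·: Gg|gg
G/II-1 aff I-1×I-2: gg
G/II-2 aff I-1×I-2: gg
⇒ G over [I-1,I-2,II-1,II-2]: 2 consistent

I-2 ∈ {AA CC Gg, AA CC gg, AA Cc Gg, AA Cc gg, Aa CC Gg, Aa CC gg, Aa Cc Gg, Aa Cc gg}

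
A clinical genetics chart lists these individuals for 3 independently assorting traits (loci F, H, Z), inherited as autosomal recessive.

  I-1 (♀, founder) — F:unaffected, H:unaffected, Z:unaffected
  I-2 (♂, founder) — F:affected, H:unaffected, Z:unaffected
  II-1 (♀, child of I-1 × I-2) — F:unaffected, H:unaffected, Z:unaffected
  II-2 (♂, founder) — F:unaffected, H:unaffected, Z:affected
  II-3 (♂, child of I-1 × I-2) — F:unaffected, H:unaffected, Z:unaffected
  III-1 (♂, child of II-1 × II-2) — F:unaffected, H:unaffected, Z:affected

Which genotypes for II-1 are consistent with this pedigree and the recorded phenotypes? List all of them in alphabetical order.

II-1 ∈ {Ff HH Zz, Ff Hh Zz}

F/I-1 un ·: FF|Ff
F/I-2 aff ·: ff
F/II-1 un I-1×I-2: Ff
F/II-2 un ·: FF|Ff
F/II-3 un I-1×I-2: Ff
F/III-1 un II-1×II-2: FF|Ff
⇒ F over [I-1,I-2,II-1,II-2,II-3,III-1]: 8 consistent
H/I-1 un ·: HH|Hh
H/I-2 un ·: HH|Hh
H/II-1 un I-1×I-2: HH|Hh
H/II-2 un ·: HH|Hh
H/II-3 un I-1×I-2: HH|Hh
H/III-1 un II-1×II-2: HH|Hh
⇒ H over [I-1,I-2,II-1,II-2,II-3,III-1]: 45 consistent
Z/I-1 un ·: ZZ|Zz
Z/I-2 un ·: ZZ|Zz
Z/II-1 un I-1×I-2: Zz
Z/II-2 aff ·: zz
Z/II-3 un I-1×I-2: ZZ|Zz
Z/III-1 aff II-1×II-2: zz
⇒ Z over [I-1,I-2,II-1,II-2,II-3,III-1]: 6 consistent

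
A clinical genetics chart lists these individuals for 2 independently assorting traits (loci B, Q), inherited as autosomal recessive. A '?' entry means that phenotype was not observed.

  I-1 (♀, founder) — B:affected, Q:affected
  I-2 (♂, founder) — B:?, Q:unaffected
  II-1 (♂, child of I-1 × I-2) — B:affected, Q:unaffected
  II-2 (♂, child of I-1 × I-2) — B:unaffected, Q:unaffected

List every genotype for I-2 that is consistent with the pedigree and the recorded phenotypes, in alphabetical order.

B/I-1 aff ·: bb
B/I-2 ? ·: Bb
B/II-1 aff I-1×I-2: bb
B/II-2 un I-1×I-2: Bb
⇒ B over [I-1,I-2,II-1,II-2]: 1 consistent
Q/I-1 aff ·: qq
Q/I-2 un ·: QQ|Qq
Q/II-1 un I-1×I-2: Qq
Q/II-2 un I-1×I-2: Qq
⇒ Q over [I-1,I-2,II-1,II-2]: 2 consistent

I-2 ∈ {Bb QQ, Bb Qq}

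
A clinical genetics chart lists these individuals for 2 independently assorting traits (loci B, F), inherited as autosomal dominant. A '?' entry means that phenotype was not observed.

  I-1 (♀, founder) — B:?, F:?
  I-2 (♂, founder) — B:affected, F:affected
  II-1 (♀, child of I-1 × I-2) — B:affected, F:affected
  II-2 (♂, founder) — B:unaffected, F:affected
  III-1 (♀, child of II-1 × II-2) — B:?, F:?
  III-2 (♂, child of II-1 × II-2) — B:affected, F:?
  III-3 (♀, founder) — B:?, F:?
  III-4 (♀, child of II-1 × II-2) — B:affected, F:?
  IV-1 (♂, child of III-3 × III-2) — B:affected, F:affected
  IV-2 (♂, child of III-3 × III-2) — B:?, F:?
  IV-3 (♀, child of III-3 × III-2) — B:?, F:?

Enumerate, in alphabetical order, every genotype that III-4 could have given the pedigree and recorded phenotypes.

III-4 ∈ {Bb FF, Bb Ff, Bb ff}

B/I-1 ? ·: bb|Bb|BB
B/I-2 aff ·: Bb|BB
B/II-1 aff I-1×I-2: Bb|BB
B/II-2 un ·: bb
B/III-1 ? II-1×II-2: bb|Bb
B/III-2 aff II-1×II-2: Bb
B/III-3 ? ·: bb|Bb|BB
B/III-4 aff II-1×II-2: Bb
B/IV-1 aff III-3×III-2: Bb|BB
B/IV-2 ? III-3×III-2: bb|Bb|BB
B/IV-3 ? III-3×III-2: bb|Bb|BB
⇒ B over [I-1,I-2,II-1,II-2,III-1,III-2,III-3,III-4,IV-1,IV-2,IV-3]: 420 consistent
F/I-1 ? ·: ff|Ff|FF
F/I-2 aff ·: Ff|FF
F/II-1 aff I-1×I-2: Ff|FF
F/II-2 aff ·: Ff|FF
F/III-1 ? II-1×II-2: ff|Ff|FF
F/III-2 ? II-1×II-2: ff|Ff|FF
F/III-3 ? ·: ff|Ff|FF
F/III-4 ? II-1×II-2: ff|Ff|FF
F/IV-1 aff III-3×III-2: Ff|FF
F/IV-2 ? III-3×III-2: ff|Ff|FF
F/IV-3 ? III-3×III-2: ff|Ff|FF
⇒ F over [I-1,I-2,II-1,II-2,III-1,III-2,III-3,III-4,IV-1,IV-2,IV-3]: 3505 consistent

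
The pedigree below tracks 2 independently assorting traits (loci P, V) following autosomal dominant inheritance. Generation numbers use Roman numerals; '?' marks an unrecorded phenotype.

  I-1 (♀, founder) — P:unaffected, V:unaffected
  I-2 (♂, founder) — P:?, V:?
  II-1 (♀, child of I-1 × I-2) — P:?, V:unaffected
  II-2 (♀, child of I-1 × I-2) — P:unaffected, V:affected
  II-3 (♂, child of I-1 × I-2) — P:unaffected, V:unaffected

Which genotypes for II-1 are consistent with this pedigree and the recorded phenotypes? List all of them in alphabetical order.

II-1 ∈ {Pp vv, pp vv}

P/I-1 un ·: pp
P/I-2 ? ·: pp|Pp
P/II-1 ? I-1×I-2: pp|Pp
P/II-2 un I-1×I-2: pp
P/II-3 un I-1×I-2: pp
⇒ P over [I-1,I-2,II-1,II-2,II-3]: 3 consistent
V/I-1 un ·: vv
V/I-2 ? ·: Vv
V/II-1 un I-1×I-2: vv
V/II-2 aff I-1×I-2: Vv
V/II-3 un I-1×I-2: vv
⇒ V over [I-1,I-2,II-1,II-2,II-3]: 1 consistent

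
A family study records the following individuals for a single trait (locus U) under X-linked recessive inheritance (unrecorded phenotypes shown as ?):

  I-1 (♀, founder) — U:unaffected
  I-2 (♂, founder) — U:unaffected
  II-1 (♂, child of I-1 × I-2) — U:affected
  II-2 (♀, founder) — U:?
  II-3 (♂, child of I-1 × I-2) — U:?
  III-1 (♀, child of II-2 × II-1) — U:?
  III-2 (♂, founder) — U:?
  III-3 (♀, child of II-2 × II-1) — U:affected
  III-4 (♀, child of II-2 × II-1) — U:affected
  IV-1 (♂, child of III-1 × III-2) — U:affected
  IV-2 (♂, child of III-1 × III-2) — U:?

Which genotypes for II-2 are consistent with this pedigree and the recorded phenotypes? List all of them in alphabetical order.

II-2 ∈ {X^UX^u, X^uX^u}

U/I-1 un ·: X^UX^u
U/I-2 un ·: X^UY
U/II-1 aff I-1×I-2: X^uY
U/II-2 ? ·: X^UX^u|X^uX^u
U/II-3 ? I-1×I-2: X^UY|X^uY
U/III-1 ? II-2×II-1: X^UX^u|X^uX^u
U/III-2 ? ·: X^UY|X^uY
U/III-3 aff II-2×II-1: X^uX^u
U/III-4 aff II-2×II-1: X^uX^u
U/IV-1 aff III-1×III-2: X^uY
U/IV-2 ? III-1×III-2: X^UY|X^uY
⇒ U over [I-1,I-2,II-1,II-2,II-3,III-1,III-2,III-3,III-4,IV-1,IV-2]: 16 consistent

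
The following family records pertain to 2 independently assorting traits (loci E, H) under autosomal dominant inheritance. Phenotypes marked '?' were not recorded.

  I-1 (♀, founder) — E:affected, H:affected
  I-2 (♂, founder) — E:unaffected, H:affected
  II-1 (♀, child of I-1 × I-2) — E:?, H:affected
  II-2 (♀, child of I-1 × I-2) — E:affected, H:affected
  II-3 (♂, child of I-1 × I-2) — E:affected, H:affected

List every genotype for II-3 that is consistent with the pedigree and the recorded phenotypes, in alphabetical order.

II-3 ∈ {Ee HH, Ee Hh}

E/I-1 aff ·: Ee|EE
E/I-2 un ·: ee
E/II-1 ? I-1×I-2: ee|Ee
E/II-2 aff I-1×I-2: Ee
E/II-3 aff I-1×I-2: Ee
⇒ E over [I-1,I-2,II-1,II-2,II-3]: 3 consistent
H/I-1 aff ·: Hh|HH
H/I-2 aff ·: Hh|HH
H/II-1 aff I-1×I-2: Hh|HH
H/II-2 aff I-1×I-2: Hh|HH
H/II-3 aff I-1×I-2: Hh|HH
⇒ H over [I-1,I-2,II-1,II-2,II-3]: 25 consistent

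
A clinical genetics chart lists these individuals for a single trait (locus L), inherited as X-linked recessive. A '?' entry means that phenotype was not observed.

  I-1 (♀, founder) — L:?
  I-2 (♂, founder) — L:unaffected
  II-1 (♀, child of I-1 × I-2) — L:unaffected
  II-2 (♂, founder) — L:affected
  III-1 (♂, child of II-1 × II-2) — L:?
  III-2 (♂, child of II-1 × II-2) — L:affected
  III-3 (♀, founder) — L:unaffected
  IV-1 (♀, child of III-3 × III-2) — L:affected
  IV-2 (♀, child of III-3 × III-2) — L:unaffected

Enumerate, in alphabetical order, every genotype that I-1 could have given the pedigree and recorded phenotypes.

I-1 ∈ {X^LX^l, X^lX^l}

L/I-1 ? ·: X^LX^l|X^lX^l
L/I-2 un ·: X^LY
L/II-1 un I-1×I-2: X^LX^l
L/II-2 aff ·: X^lY
L/III-1 ? II-1×II-2: X^LY|X^lY
L/III-2 aff II-1×II-2: X^lY
L/III-3 un ·: X^LX^l
L/IV-1 aff III-3×III-2: X^lX^l
L/IV-2 un III-3×III-2: X^LX^l
⇒ L over [I-1,I-2,II-1,II-2,III-1,III-2,III-3,IV-1,IV-2]: 4 consistent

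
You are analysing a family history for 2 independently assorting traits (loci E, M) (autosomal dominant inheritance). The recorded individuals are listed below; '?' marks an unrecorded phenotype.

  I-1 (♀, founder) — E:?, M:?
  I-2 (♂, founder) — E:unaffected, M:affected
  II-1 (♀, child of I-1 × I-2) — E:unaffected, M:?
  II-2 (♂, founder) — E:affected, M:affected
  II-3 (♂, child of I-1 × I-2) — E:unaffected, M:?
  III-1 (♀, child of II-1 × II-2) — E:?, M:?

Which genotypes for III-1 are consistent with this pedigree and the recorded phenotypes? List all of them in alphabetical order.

E/I-1 ? ·: ee|Ee
E/I-2 un ·: ee
E/II-1 un I-1×I-2: ee
E/II-2 aff ·: Ee|EE
E/II-3 un I-1×I-2: ee
E/III-1 ? II-1×II-2: ee|Ee
⇒ E over [I-1,I-2,II-1,II-2,II-3,III-1]: 6 consistent
M/I-1 ? ·: mm|Mm|MM
M/I-2 aff ·: Mm|MM
M/II-1 ? I-1×I-2: mm|Mm|MM
M/II-2 aff ·: Mm|MM
M/II-3 ? I-1×I-2: mm|Mm|MM
M/III-1 ? II-1×II-2: mm|Mm|MM
⇒ M over [I-1,I-2,II-1,II-2,II-3,III-1]: 89 consistent

III-1 ∈ {Ee MM, Ee Mm, Ee mm, ee MM, ee Mm, ee mm}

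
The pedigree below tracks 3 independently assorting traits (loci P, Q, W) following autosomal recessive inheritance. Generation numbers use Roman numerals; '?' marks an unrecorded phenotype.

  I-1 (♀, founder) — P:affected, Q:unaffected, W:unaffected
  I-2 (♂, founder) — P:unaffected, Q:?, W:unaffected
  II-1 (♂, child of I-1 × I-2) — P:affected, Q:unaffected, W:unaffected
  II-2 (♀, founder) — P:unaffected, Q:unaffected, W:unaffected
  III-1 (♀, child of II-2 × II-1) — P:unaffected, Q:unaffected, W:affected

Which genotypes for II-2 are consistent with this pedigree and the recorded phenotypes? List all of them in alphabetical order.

II-2 ∈ {PP QQ Ww, PP Qq Ww, Pp QQ Ww, Pp Qq Ww}

P/I-1 aff ·: pp
P/I-2 un ·: Pp
P/II-1 aff I-1×I-2: pp
P/II-2 un ·: PP|Pp
P/III-1 un II-2×II-1: Pp
⇒ P over [I-1,I-2,II-1,II-2,III-1]: 2 consistent
Q/I-1 un ·: QQ|Qq
Q/I-2 ? ·: QQ|Qq|qq
Q/II-1 un I-1×I-2: QQ|Qq
Q/II-2 un ·: QQ|Qq
Q/III-1 un II-2×II-1: QQ|Qq
⇒ Q over [I-1,I-2,II-1,II-2,III-1]: 32 consistent
W/I-1 un ·: WW|Ww
W/I-2 un ·: WW|Ww
W/II-1 un I-1×I-2: Ww
W/II-2 un ·: Ww
W/III-1 aff II-2×II-1: ww
⇒ W over [I-1,I-2,II-1,II-2,III-1]: 3 consistent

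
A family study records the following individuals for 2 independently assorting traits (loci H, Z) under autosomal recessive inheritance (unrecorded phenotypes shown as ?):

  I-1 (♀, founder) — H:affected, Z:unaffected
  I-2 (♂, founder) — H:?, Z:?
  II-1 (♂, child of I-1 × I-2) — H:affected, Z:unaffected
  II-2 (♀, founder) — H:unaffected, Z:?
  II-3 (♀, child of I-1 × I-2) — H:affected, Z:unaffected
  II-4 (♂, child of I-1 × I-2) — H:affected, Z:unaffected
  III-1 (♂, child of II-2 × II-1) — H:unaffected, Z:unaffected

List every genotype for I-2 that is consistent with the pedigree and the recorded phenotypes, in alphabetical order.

I-2 ∈ {Hh ZZ, Hh Zz, Hh zz, hh ZZ, hh Zz, hh zz}

H/I-1 aff ·: hh
H/I-2 ? ·: Hh|hh
H/II-1 aff I-1×I-2: hh
H/II-2 un ·: HH|Hh
H/II-3 aff I-1×I-2: hh
H/II-4 aff I-1×I-2: hh
H/III-1 un II-2×II-1: Hh
⇒ H over [I-1,I-2,II-1,II-2,II-3,II-4,III-1]: 4 consistent
Z/I-1 un ·: ZZ|Zz
Z/I-2 ? ·: ZZ|Zz|zz
Z/II-1 un I-1×I-2: ZZ|Zz
Z/II-2 ? ·: ZZ|Zz|zz
Z/II-3 un I-1×I-2: ZZ|Zz
Z/II-4 un I-1×I-2: ZZ|Zz
Z/III-1 un II-2×II-1: ZZ|Zz
⇒ Z over [I-1,I-2,II-1,II-2,II-3,II-4,III-1]: 122 consistent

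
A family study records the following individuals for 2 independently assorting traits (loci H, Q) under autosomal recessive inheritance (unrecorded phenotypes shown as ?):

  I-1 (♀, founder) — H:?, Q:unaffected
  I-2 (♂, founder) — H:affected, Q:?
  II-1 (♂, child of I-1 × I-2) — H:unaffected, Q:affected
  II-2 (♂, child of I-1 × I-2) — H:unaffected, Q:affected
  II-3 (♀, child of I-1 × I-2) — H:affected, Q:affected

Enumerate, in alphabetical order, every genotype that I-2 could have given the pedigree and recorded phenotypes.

H/I-1 ? ·: Hh
H/I-2 aff ·: hh
H/II-1 un I-1×I-2: Hh
H/II-2 un I-1×I-2: Hh
H/II-3 aff I-1×I-2: hh
⇒ H over [I-1,I-2,II-1,II-2,II-3]: 1 consistent
Q/I-1 un ·: Qq
Q/I-2 ? ·: Qq|qq
Q/II-1 aff I-1×I-2: qq
Q/II-2 aff I-1×I-2: qq
Q/II-3 aff I-1×I-2: qq
⇒ Q over [I-1,I-2,II-1,II-2,II-3]: 2 consistent

I-2 ∈ {hh Qq, hh qq}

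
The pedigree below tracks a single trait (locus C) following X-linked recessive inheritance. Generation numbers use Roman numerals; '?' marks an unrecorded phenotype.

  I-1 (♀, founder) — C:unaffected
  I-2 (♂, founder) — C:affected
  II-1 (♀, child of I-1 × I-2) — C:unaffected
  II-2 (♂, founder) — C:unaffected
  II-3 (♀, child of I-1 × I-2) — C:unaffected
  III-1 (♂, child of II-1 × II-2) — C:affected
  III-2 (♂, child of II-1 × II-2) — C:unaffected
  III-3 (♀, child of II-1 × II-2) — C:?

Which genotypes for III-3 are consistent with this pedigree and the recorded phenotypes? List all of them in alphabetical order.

C/I-1 un ·: X^CX^C|X^CX^c
C/I-2 aff ·: X^cY
C/II-1 un I-1×I-2: X^CX^c
C/II-2 un ·: X^CY
C/II-3 un I-1×I-2: X^CX^c
C/III-1 aff II-1×II-2: X^cY
C/III-2 un II-1×II-2: X^CY
C/III-3 ? II-1×II-2: X^CX^C|X^CX^c
⇒ C over [I-1,I-2,II-1,II-2,II-3,III-1,III-2,III-3]: 4 consistent

III-3 ∈ {X^CX^C, X^CX^c}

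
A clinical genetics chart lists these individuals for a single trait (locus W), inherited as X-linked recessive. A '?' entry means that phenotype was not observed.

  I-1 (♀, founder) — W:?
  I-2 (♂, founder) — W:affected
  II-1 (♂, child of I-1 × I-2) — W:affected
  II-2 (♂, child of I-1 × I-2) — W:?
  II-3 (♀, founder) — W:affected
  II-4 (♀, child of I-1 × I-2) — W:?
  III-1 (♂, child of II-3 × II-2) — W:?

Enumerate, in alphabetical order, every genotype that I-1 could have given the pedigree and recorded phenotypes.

I-1 ∈ {X^WX^w, X^wX^w}

W/I-1 ? ·: X^WX^w|X^wX^w
W/I-2 aff ·: X^wY
W/II-1 aff I-1×I-2: X^wY
W/II-2 ? I-1×I-2: X^WY|X^wY
W/II-3 aff ·: X^wX^w
W/II-4 ? I-1×I-2: X^WX^w|X^wX^w
W/III-1 ? II-3×II-2: X^wY
⇒ W over [I-1,I-2,II-1,II-2,II-3,II-4,III-1]: 5 consistent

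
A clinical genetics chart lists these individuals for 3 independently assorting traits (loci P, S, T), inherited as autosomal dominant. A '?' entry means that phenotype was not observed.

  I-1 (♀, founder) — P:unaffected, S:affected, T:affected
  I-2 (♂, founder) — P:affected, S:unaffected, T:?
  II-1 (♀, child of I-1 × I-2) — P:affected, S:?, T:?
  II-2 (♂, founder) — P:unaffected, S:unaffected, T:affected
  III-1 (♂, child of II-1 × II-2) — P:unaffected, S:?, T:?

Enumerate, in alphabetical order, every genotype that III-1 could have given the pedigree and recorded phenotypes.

P/I-1 un ·: pp
P/I-2 aff ·: Pp|PP
P/II-1 aff I-1×I-2: Pp
P/II-2 un ·: pp
P/III-1 un II-1×II-2: pp
⇒ P over [I-1,I-2,II-1,II-2,III-1]: 2 consistent
S/I-1 aff ·: Ss|SS
S/I-2 un ·: ss
S/II-1 ? I-1×I-2: ss|Ss
S/II-2 un ·: ss
S/III-1 ? II-1×II-2: ss|Ss
⇒ S over [I-1,I-2,II-1,II-2,III-1]: 5 consistent
T/I-1 aff ·: Tt|TT
T/I-2 ? ·: tt|Tt|TT
T/II-1 ? I-1×I-2: tt|Tt|TT
T/II-2 aff ·: Tt|TT
T/III-1 ? II-1×II-2: tt|Tt|TT
⇒ T over [I-1,I-2,II-1,II-2,III-1]: 43 consistent

III-1 ∈ {pp Ss TT, pp Ss Tt, pp Ss tt, pp ss TT, pp ss Tt, pp ss tt}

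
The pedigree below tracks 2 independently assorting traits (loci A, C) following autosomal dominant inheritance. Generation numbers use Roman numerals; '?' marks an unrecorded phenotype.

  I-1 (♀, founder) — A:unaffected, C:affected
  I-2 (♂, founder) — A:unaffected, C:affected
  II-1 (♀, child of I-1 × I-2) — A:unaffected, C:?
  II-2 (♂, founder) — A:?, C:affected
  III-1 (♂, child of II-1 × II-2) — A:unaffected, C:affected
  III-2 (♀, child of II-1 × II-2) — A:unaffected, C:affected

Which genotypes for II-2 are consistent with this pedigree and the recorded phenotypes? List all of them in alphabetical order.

A/I-1 un ·: aa
A/I-2 un ·: aa
A/II-1 un I-1×I-2: aa
A/II-2 ? ·: aa|Aa
A/III-1 un II-1×II-2: aa
A/III-2 un II-1×II-2: aa
⇒ A over [I-1,I-2,II-1,II-2,III-1,III-2]: 2 consistent
C/I-1 aff ·: Cc|CC
C/I-2 aff ·: Cc|CC
C/II-1 ? I-1×I-2: cc|Cc|CC
C/II-2 aff ·: Cc|CC
C/III-1 aff II-1×II-2: Cc|CC
C/III-2 aff II-1×II-2: Cc|CC
⇒ C over [I-1,I-2,II-1,II-2,III-1,III-2]: 46 consistent

II-2 ∈ {Aa CC, Aa Cc, aa CC, aa Cc}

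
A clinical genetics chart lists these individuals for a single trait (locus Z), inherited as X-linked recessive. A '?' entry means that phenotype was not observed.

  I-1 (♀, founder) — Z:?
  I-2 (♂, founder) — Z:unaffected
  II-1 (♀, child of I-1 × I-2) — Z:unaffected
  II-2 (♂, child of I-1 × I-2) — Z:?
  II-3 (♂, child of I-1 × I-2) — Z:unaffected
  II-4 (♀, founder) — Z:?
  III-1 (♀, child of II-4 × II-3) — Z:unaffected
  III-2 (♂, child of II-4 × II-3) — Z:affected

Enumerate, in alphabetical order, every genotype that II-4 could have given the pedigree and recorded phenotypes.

II-4 ∈ {X^ZX^z, X^zX^z}

Z/I-1 ? ·: X^ZX^Z|X^ZX^z
Z/I-2 un ·: X^ZY
Z/II-1 un I-1×I-2: X^ZX^Z|X^ZX^z
Z/II-2 ? I-1×I-2: X^ZY|X^zY
Z/II-3 un I-1×I-2: X^ZY
Z/II-4 ? ·: X^ZX^z|X^zX^z
Z/III-1 un II-4×II-3: X^ZX^Z|X^ZX^z
Z/III-2 aff II-4×II-3: X^zY
⇒ Z over [I-1,I-2,II-1,II-2,II-3,II-4,III-1,III-2]: 15 consistent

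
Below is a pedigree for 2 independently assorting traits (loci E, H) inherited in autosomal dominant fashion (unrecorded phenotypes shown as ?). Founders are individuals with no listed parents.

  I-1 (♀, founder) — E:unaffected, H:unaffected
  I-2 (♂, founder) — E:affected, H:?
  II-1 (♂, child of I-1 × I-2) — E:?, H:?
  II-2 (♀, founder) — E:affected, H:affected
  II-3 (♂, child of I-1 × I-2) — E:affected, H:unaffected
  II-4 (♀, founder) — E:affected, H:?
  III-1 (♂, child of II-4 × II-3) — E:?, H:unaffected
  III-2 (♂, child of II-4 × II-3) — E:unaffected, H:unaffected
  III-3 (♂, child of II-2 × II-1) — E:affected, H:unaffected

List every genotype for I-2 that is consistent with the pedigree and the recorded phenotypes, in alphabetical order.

I-2 ∈ {EE Hh, EE hh, Ee Hh, Ee hh}

E/I-1 un ·: ee
E/I-2 aff ·: Ee|EE
E/II-1 ? I-1×I-2: ee|Ee
E/II-2 aff ·: Ee|EE
E/II-3 aff I-1×I-2: Ee
E/II-4 aff ·: Ee
E/III-1 ? II-4×II-3: ee|Ee|EE
E/III-2 un II-4×II-3: ee
E/III-3 aff II-2×II-1: Ee|EE
⇒ E over [I-1,I-2,II-1,II-2,II-3,II-4,III-1,III-2,III-3]: 30 consistent
H/I-1 un ·: hh
H/I-2 ? ·: hh|Hh
H/II-1 ? I-1×I-2: hh|Hh
H/II-2 aff ·: Hh
H/II-3 un I-1×I-2: hh
H/II-4 ? ·: hh|Hh
H/III-1 un II-4×II-3: hh
H/III-2 un II-4×II-3: hh
H/III-3 un II-2×II-1: hh
⇒ H over [I-1,I-2,II-1,II-2,II-3,II-4,III-1,III-2,III-3]: 6 consistent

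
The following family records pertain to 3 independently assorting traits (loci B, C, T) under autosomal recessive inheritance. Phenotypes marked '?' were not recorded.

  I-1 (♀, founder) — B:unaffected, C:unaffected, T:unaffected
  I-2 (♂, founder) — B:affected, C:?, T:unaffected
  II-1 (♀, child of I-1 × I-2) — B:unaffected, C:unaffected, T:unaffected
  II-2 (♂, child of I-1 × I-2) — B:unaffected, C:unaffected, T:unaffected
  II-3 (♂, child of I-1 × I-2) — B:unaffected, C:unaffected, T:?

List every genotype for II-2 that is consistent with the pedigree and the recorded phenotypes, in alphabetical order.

II-2 ∈ {Bb CC TT, Bb CC Tt, Bb Cc TT, Bb Cc Tt}

B/I-1 un ·: BB|Bb
B/I-2 aff ·: bb
B/II-1 un I-1×I-2: Bb
B/II-2 un I-1×I-2: Bb
B/II-3 un I-1×I-2: Bb
⇒ B over [I-1,I-2,II-1,II-2,II-3]: 2 consistent
C/I-1 un ·: CC|Cc
C/I-2 ? ·: CC|Cc|cc
C/II-1 un I-1×I-2: CC|Cc
C/II-2 un I-1×I-2: CC|Cc
C/II-3 un I-1×I-2: CC|Cc
⇒ C over [I-1,I-2,II-1,II-2,II-3]: 27 consistent
T/I-1 un ·: TT|Tt
T/I-2 un ·: TT|Tt
T/II-1 un I-1×I-2: TT|Tt
T/II-2 un I-1×I-2: TT|Tt
T/II-3 ? I-1×I-2: TT|Tt|tt
⇒ T over [I-1,I-2,II-1,II-2,II-3]: 29 consistent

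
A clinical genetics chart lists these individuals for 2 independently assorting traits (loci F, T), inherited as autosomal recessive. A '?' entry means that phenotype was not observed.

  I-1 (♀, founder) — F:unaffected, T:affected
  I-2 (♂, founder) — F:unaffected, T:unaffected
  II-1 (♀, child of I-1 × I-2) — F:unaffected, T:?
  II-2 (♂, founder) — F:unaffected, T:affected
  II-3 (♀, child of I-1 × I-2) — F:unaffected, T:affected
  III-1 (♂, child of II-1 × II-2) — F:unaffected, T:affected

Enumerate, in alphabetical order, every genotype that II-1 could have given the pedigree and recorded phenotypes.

F/I-1 un ·: FF|Ff
F/I-2 un ·: FF|Ff
F/II-1 un I-1×I-2: FF|Ff
F/II-2 un ·: FF|Ff
F/II-3 un I-1×I-2: FF|Ff
F/III-1 un II-1×II-2: FF|Ff
⇒ F over [I-1,I-2,II-1,II-2,II-3,III-1]: 45 consistent
T/I-1 aff ·: tt
T/I-2 un ·: Tt
T/II-1 ? I-1×I-2: Tt|tt
T/II-2 aff ·: tt
T/II-3 aff I-1×I-2: tt
T/III-1 aff II-1×II-2: tt
⇒ T over [I-1,I-2,II-1,II-2,II-3,III-1]: 2 consistent

II-1 ∈ {FF Tt, FF tt, Ff Tt, Ff tt}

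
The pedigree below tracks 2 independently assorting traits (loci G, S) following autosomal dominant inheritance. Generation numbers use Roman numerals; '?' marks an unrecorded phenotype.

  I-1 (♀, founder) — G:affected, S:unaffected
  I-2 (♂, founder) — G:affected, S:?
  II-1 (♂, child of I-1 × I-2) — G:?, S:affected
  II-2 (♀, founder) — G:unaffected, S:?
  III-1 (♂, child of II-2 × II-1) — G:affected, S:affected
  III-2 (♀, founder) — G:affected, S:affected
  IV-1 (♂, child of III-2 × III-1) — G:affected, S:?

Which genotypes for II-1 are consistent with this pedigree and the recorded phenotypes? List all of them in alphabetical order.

II-1 ∈ {GG Ss, Gg Ss}

G/I-1 aff ·: Gg|GG
G/I-2 aff ·: Gg|GG
G/II-1 ? I-1×I-2: Gg|GG
G/II-2 un ·: gg
G/III-1 aff II-2×II-1: Gg
G/III-2 aff ·: Gg|GG
G/IV-1 aff III-2×III-1: Gg|GG
⇒ G over [I-1,I-2,II-1,II-2,III-1,III-2,IV-1]: 28 consistent
S/I-1 un ·: ss
S/I-2 ? ·: Ss|SS
S/II-1 aff I-1×I-2: Ss
S/II-2 ? ·: ss|Ss|SS
S/III-1 aff II-2×II-1: Ss|SS
S/III-2 aff ·: Ss|SS
S/IV-1 ? III-2×III-1: ss|Ss|SS
⇒ S over [I-1,I-2,II-1,II-2,III-1,III-2,IV-1]: 42 consistent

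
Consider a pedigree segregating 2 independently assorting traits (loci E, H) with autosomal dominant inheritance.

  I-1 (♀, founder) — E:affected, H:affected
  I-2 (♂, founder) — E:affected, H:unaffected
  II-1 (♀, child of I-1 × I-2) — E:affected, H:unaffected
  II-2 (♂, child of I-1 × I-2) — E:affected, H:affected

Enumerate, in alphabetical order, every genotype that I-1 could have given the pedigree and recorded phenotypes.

E/I-1 aff ·: Ee|EE
E/I-2 aff ·: Ee|EE
E/II-1 aff I-1×I-2: Ee|EE
E/II-2 aff I-1×I-2: Ee|EE
⇒ E over [I-1,I-2,II-1,II-2]: 13 consistent
H/I-1 aff ·: Hh
H/I-2 un ·: hh
H/II-1 un I-1×I-2: hh
H/II-2 aff I-1×I-2: Hh
⇒ H over [I-1,I-2,II-1,II-2]: 1 consistent

I-1 ∈ {EE Hh, Ee Hh}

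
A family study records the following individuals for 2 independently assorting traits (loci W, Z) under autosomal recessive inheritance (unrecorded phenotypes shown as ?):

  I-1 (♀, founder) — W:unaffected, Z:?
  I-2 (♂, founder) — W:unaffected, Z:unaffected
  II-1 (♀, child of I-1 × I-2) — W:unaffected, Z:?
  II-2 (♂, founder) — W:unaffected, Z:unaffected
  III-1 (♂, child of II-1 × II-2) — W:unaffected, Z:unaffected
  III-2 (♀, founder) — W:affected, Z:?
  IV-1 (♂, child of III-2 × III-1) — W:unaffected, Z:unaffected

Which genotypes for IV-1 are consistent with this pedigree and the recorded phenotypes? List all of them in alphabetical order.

IV-1 ∈ {Ww ZZ, Ww Zz}

W/I-1 un ·: WW|Ww
W/I-2 un ·: WW|Ww
W/II-1 un I-1×I-2: WW|Ww
W/II-2 un ·: WW|Ww
W/III-1 un II-1×II-2: WW|Ww
W/III-2 aff ·: ww
W/IV-1 un III-2×III-1: Ww
⇒ W over [I-1,I-2,II-1,II-2,III-1,III-2,IV-1]: 24 consistent
Z/I-1 ? ·: ZZ|Zz|zz
Z/I-2 un ·: ZZ|Zz
Z/II-1 ? I-1×I-2: ZZ|Zz|zz
Z/II-2 un ·: ZZ|Zz
Z/III-1 un II-1×II-2: ZZ|Zz
Z/III-2 ? ·: ZZ|Zz|zz
Z/IV-1 un III-2×III-1: ZZ|Zz
⇒ Z over [I-1,I-2,II-1,II-2,III-1,III-2,IV-1]: 162 consistent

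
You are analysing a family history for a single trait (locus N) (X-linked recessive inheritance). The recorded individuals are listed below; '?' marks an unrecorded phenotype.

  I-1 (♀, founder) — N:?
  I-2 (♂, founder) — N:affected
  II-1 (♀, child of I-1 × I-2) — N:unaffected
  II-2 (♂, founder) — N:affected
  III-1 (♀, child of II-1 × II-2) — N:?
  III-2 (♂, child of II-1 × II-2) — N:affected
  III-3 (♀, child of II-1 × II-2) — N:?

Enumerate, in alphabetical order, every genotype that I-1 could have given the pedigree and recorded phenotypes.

N/I-1 ? ·: X^NX^N|X^NX^n
N/I-2 aff ·: X^nY
N/II-1 un I-1×I-2: X^NX^n
N/II-2 aff ·: X^nY
N/III-1 ? II-1×II-2: X^NX^n|X^nX^n
N/III-2 aff II-1×II-2: X^nY
N/III-3 ? II-1×II-2: X^NX^n|X^nX^n
⇒ N over [I-1,I-2,II-1,II-2,III-1,III-2,III-3]: 8 consistent

I-1 ∈ {X^NX^N, X^NX^n}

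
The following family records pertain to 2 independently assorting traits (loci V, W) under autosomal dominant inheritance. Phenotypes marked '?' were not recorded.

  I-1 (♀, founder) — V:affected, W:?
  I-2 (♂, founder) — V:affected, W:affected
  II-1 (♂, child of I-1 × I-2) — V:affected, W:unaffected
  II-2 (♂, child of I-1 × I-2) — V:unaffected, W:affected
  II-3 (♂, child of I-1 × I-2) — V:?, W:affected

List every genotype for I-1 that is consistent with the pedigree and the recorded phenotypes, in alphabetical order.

V/I-1 aff ·: Vv
V/I-2 aff ·: Vv
V/II-1 aff I-1×I-2: Vv|VV
V/II-2 un I-1×I-2: vv
V/II-3 ? I-1×I-2: vv|Vv|VV
⇒ V over [I-1,I-2,II-1,II-2,II-3]: 6 consistent
W/I-1 ? ·: ww|Ww
W/I-2 aff ·: Ww
W/II-1 un I-1×I-2: ww
W/II-2 aff I-1×I-2: Ww|WW
W/II-3 aff I-1×I-2: Ww|WW
⇒ W over [I-1,I-2,II-1,II-2,II-3]: 5 consistent

I-1 ∈ {Vv Ww, Vv ww}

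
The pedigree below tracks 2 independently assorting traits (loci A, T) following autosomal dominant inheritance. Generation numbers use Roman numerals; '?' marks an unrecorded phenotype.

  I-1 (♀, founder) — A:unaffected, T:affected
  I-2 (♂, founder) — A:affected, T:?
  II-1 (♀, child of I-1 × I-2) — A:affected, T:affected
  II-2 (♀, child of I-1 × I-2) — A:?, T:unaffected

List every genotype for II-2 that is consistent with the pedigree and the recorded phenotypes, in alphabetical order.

A/I-1 un ·: aa
A/I-2 aff ·: Aa|AA
A/II-1 aff I-1×I-2: Aa
A/II-2 ? I-1×I-2: aa|Aa
⇒ A over [I-1,I-2,II-1,II-2]: 3 consistent
T/I-1 aff ·: Tt
T/I-2 ? ·: tt|Tt
T/II-1 aff I-1×I-2: Tt|TT
T/II-2 un I-1×I-2: tt
⇒ T over [I-1,I-2,II-1,II-2]: 3 consistent

II-2 ∈ {Aa tt, aa tt}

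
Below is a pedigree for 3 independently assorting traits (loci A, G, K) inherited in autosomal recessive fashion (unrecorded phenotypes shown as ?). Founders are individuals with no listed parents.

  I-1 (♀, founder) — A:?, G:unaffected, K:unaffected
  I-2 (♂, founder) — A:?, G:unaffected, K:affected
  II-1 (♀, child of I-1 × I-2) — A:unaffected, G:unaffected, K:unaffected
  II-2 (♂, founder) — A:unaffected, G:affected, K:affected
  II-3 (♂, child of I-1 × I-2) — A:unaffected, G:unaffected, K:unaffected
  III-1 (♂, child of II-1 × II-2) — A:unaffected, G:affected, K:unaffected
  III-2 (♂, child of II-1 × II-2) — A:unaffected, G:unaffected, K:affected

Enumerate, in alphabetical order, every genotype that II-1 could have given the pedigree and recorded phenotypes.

A/I-1 ? ·: AA|Aa|aa
A/I-2 ? ·: AA|Aa|aa
A/II-1 un I-1×I-2: AA|Aa
A/II-2 un ·: AA|Aa
A/II-3 un I-1×I-2: AA|Aa
A/III-1 un II-1×II-2: AA|Aa
A/III-2 un II-1×II-2: AA|Aa
⇒ A over [I-1,I-2,II-1,II-2,II-3,III-1,III-2]: 115 consistent
G/I-1 un ·: GG|Gg
G/I-2 un ·: GG|Gg
G/II-1 un I-1×I-2: Gg
G/II-2 aff ·: gg
G/II-3 un I-1×I-2: GG|Gg
G/III-1 aff II-1×II-2: gg
G/III-2 un II-1×II-2: Gg
⇒ G over [I-1,I-2,II-1,II-2,II-3,III-1,III-2]: 6 consistent
K/I-1 un ·: KK|Kk
K/I-2 aff ·: kk
K/II-1 un I-1×I-2: Kk
K/II-2 aff ·: kk
K/II-3 un I-1×I-2: Kk
K/III-1 un II-1×II-2: Kk
K/III-2 aff II-1×II-2: kk
⇒ K over [I-1,I-2,II-1,II-2,II-3,III-1,III-2]: 2 consistent

II-1 ∈ {AA Gg Kk, Aa Gg Kk}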